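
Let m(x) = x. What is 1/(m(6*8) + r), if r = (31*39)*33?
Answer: 1/39945 ≈ 2.5034e-5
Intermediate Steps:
r = 39897 (r = 1209*33 = 39897)
1/(m(6*8) + r) = 1/(6*8 + 39897) = 1/(48 + 39897) = 1/39945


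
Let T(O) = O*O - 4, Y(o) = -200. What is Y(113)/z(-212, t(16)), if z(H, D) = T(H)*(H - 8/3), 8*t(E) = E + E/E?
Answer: 5/241178 ≈ 2.0732e-5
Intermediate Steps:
T(O) = -4 + O**2 (T(O) = O**2 - 4 = -4 + O**2)
t(E) = 1/8 + E/8 (t(E) = (E + E/E)/8 = (E + 1)/8 = (1 + E)/8 = 1/8 + E/8)
z(H, D) = (-4 + H**2)*(-8/3 + H) (z(H, D) = (-4 + H**2)*(H - 8/3) = (-4 + H**2)*(-8/3 + H))
Y(113)/z(-212, t(16)) = -200*3/((-8 + 3*(-212))*(-4 + (-212)**2)) = -200*3/((-8 - 636)*(-4 + 44944)) = -200/((1/3)*(-644)*44940) = -200/(-9647120) = -200*(-1/9647120) = 5/241178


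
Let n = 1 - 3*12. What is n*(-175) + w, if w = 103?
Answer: 6228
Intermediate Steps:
n = -35 (n = 1 - 36 = -35)
n*(-175) + w = -35*(-175) + 103 = 6125 + 103 = 6228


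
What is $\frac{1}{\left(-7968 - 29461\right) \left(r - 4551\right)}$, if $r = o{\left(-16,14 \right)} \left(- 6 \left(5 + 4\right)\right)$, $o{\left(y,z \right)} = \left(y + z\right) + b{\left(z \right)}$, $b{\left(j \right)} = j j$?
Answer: $\frac{1}{562445583} \approx 1.778 \cdot 10^{-9}$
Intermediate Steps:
$b{\left(j \right)} = j^{2}$
$o{\left(y,z \right)} = y + z + z^{2}$ ($o{\left(y,z \right)} = \left(y + z\right) + z^{2} = y + z + z^{2}$)
$r = -10476$ ($r = \left(-16 + 14 + 14^{2}\right) \left(- 6 \left(5 + 4\right)\right) = \left(-16 + 14 + 196\right) \left(\left(-6\right) 9\right) = 194 \left(-54\right) = -10476$)
$\frac{1}{\left(-7968 - 29461\right) \left(r - 4551\right)} = \frac{1}{\left(-7968 - 29461\right) \left(-10476 - 4551\right)} = \frac{1}{\left(-37429\right) \left(-15027\right)} = \frac{1}{562445583}$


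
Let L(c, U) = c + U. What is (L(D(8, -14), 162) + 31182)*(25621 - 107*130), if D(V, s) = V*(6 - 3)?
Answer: 367350648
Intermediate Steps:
D(V, s) = 3*V (D(V, s) = V*3 = 3*V)
L(c, U) = U + c
(L(D(8, -14), 162) + 31182)*(25621 - 107*130) = ((162 + 3*8) + 31182)*(25621 - 107*130) = ((162 + 24) + 31182)*(25621 - 13910) = (186 + 31182)*11711 = 31368*11711 = 367350648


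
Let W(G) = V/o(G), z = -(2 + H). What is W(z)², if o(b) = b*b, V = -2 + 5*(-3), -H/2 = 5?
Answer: 289/4096 ≈ 0.070557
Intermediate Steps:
H = -10 (H = -2*5 = -10)
V = -17 (V = -2 - 15 = -17)
o(b) = b²
z = 8 (z = -(2 - 10) = -1*(-8) = 8)
W(G) = -17/G²
W(z)² = (-17/8²)² = (-17*1/64)² = (-17/64)² = 289/4096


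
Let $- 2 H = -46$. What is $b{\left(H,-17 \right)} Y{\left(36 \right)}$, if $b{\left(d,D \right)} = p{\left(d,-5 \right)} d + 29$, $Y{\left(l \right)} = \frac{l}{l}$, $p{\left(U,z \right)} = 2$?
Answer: $75$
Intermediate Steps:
$H = 23$ ($H = \left(- \frac{1}{2}\right) \left(-46\right) = 23$)
$Y{\left(l \right)} = 1$
$b{\left(d,D \right)} = 29 + 2 d$ ($b{\left(d,D \right)} = 2 d + 29 = 29 + 2 d$)
$b{\left(H,-17 \right)} Y{\left(36 \right)} = \left(29 + 2 \cdot 23\right) 1 = \left(29 + 46\right) 1 = 75 \cdot 1 = 75$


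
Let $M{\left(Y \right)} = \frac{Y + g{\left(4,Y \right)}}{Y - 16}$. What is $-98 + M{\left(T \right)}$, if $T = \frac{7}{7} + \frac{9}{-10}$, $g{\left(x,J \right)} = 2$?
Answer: $- \frac{5201}{53} \approx -98.132$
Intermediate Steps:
$T = \frac{1}{10}$ ($T = 7 \cdot \frac{1}{7} + 9 \left(- \frac{1}{10}\right) = 1 - \frac{9}{10} = \frac{1}{10} \approx 0.1$)
$M{\left(Y \right)} = \frac{2 + Y}{-16 + Y}$ ($M{\left(Y \right)} = \frac{Y + 2}{Y - 16} = \frac{2 + Y}{-16 + Y}$)
$-98 + M{\left(T \right)} = -98 + \frac{2 + \frac{1}{10}}{-16 + \frac{1}{10}} = -98 + \frac{1}{- \frac{159}{10}} \cdot \frac{21}{10} = -98 - \frac{7}{53} = - \frac{5201}{53}$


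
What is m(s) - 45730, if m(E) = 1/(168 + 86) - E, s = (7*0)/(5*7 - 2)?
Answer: -11615419/254 ≈ -45730.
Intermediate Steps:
s = 0 (s = 0/(35 - 2) = 0/33 = 0*(1/33) = 0)
m(E) = 1/254 - E
m(s) - 45730 = (1/254 - 1*0) - 45730 = (1/254 + 0) - 45730 = 1/254 - 45730 = -11615419/254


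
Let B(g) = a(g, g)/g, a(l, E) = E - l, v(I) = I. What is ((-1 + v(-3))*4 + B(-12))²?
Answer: 256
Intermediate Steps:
B(g) = 0 (B(g) = (g - g)/g = 0/g = 0)
((-1 + v(-3))*4 + B(-12))² = ((-1 - 3)*4 + 0)² = (-4*4 + 0)² = (-16 + 0)² = (-16)² = 256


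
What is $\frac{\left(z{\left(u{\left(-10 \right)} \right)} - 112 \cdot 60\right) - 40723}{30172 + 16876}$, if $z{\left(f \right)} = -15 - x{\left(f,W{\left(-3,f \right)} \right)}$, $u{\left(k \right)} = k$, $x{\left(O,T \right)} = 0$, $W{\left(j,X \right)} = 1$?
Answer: $- \frac{23729}{23524} \approx -1.0087$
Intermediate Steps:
$z{\left(f \right)} = -15$ ($z{\left(f \right)} = -15 - 0 = -15 + 0 = -15$)
$\frac{\left(z{\left(u{\left(-10 \right)} \right)} - 112 \cdot 60\right) - 40723}{30172 + 16876} = \frac{\left(-15 - 112 \cdot 60\right) - 40723}{30172 + 16876} = \frac{\left(-15 - 6720\right) - 40723}{47048} = \left(\left(-15 - 6720\right) - 40723\right) \frac{1}{47048} = \left(-6735 - 40723\right) \frac{1}{47048} = \left(-47458\right) \frac{1}{47048} = - \frac{23729}{23524}$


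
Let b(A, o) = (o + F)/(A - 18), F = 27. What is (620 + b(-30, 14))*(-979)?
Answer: -29094901/48 ≈ -6.0614e+5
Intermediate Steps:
b(A, o) = (27 + o)/(-18 + A) (b(A, o) = (o + 27)/(A - 18) = (27 + o)/(-18 + A))
(620 + b(-30, 14))*(-979) = (620 + (27 + 14)/(-18 - 30))*(-979) = (620 + 41/(-48))*(-979) = (620 - 1/48*41)*(-979) = (620 - 41/48)*(-979) = (29719/48)*(-979) = -29094901/48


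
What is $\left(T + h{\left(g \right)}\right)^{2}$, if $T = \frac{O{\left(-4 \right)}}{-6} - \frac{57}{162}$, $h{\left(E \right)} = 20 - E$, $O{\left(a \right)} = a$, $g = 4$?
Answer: $\frac{776161}{2916} \approx 266.17$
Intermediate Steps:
$T = \frac{17}{54}$ ($T = - \frac{4}{-6} - \frac{57}{162} = \left(-4\right) \left(- \frac{1}{6}\right) - \frac{19}{54} = \frac{2}{3} - \frac{19}{54} = \frac{17}{54} \approx 0.31481$)
$\left(T + h{\left(g \right)}\right)^{2} = \left(\frac{17}{54} + \left(20 - 4\right)\right)^{2} = \left(\frac{17}{54} + 16\right)^{2} = \left(\frac{881}{54}\right)^{2} = \frac{776161}{2916}$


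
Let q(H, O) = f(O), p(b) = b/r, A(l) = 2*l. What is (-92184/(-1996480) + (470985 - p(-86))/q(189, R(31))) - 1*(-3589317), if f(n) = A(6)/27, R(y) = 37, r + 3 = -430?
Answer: 502372072197309/108059480 ≈ 4.6490e+6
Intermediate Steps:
r = -433 (r = -3 - 430 = -433)
p(b) = -b/433 (p(b) = b/(-433) = b*(-1/433) = -b/433)
f(n) = 4/9 (f(n) = (2*6)/27 = 12*(1/27) = 4/9)
q(H, O) = 4/9
(-92184/(-1996480) + (470985 - p(-86))/q(189, R(31))) - 1*(-3589317) = (-92184/(-1996480) + (470985 - (-1)*(-86)/433)/(4/9)) - 1*(-3589317) = (-92184*(-1/1996480) + (470985 - 1*86/433)*(9/4)) + 3589317 = (11523/249560 + (470985 - 86/433)*(9/4)) + 3589317 = (11523/249560 + (203936419/433)*(9/4)) + 3589317 = (11523/249560 + 1835427771/1732) + 3589317 = 114512343622149/108059480 + 3589317 = 502372072197309/108059480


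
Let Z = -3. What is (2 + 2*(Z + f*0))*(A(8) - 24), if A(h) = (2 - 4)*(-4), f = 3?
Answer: 64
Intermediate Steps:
A(h) = 8 (A(h) = -2*(-4) = 8)
(2 + 2*(Z + f*0))*(A(8) - 24) = (2 + 2*(-3 + 3*0))*(8 - 24) = (2 + 2*(-3 + 0))*(-16) = (2 + 2*(-3))*(-16) = (2 - 6)*(-16) = -4*(-16) = 64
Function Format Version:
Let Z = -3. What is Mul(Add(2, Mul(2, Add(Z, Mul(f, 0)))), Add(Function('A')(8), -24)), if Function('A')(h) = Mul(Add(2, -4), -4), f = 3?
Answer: 64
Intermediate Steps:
Function('A')(h) = 8 (Function('A')(h) = Mul(-2, -4) = 8)
Mul(Add(2, Mul(2, Add(Z, Mul(f, 0)))), Add(Function('A')(8), -24)) = Mul(Add(2, Mul(2, Add(-3, Mul(3, 0)))), Add(8, -24)) = Mul(Add(2, Mul(2, Add(-3, 0))), -16) = Mul(Add(2, Mul(2, -3)), -16) = Mul(Add(2, -6), -16) = Mul(-4, -16) = 64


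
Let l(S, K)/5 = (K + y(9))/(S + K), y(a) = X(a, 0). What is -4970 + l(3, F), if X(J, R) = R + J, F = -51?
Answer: -39725/8 ≈ -4965.6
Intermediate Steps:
X(J, R) = J + R
y(a) = a (y(a) = a + 0 = a)
l(S, K) = 5*(9 + K)/(K + S) (l(S, K) = 5*((K + 9)/(S + K)) = 5*((9 + K)/(K + S)) = 5*(9 + K)/(K + S))
-4970 + l(3, F) = -4970 + 5*(9 - 51)/(-51 + 3) = -4970 + 5*(-42)/(-48) = -4970 + 5*(-1/48)*(-42) = -4970 + 35/8 = -39725/8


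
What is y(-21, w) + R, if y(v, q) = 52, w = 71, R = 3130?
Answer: 3182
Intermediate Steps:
y(-21, w) + R = 52 + 3130 = 3182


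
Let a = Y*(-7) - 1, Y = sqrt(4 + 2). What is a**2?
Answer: 295 + 14*sqrt(6) ≈ 329.29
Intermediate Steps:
Y = sqrt(6) ≈ 2.4495
a = -1 - 7*sqrt(6) (a = sqrt(6)*(-7) - 1 = -7*sqrt(6) - 1 = -1 - 7*sqrt(6) ≈ -18.146)
a**2 = (-1 - 7*sqrt(6))**2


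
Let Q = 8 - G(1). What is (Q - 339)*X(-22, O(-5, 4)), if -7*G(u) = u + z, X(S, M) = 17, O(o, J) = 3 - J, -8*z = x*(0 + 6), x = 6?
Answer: -11271/2 ≈ -5635.5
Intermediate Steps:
z = -9/2 (z = -3*(0 + 6)/4 = -3*6/4 = -⅛*36 = -9/2 ≈ -4.5000)
G(u) = 9/14 - u/7 (G(u) = -(u - 9/2)/7 = -(-9/2 + u)/7 = 9/14 - u/7)
Q = 15/2 (Q = 8 - (9/14 - ⅐*1) = 8 - (9/14 - ⅐) = 8 - 1*½ = 8 - ½ = 15/2 ≈ 7.5000)
(Q - 339)*X(-22, O(-5, 4)) = (15/2 - 339)*17 = -663/2*17 = -11271/2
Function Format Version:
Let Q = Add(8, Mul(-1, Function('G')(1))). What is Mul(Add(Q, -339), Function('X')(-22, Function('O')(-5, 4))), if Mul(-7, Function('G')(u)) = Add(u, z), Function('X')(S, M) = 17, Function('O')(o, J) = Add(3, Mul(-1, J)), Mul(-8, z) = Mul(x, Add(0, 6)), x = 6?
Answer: Rational(-11271, 2) ≈ -5635.5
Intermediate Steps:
z = Rational(-9, 2) (z = Mul(Rational(-1, 8), Mul(6, Add(0, 6))) = Mul(Rational(-1, 8), Mul(6, 6)) = Mul(Rational(-1, 8), 36) = Rational(-9, 2) ≈ -4.5000)
Function('G')(u) = Add(Rational(9, 14), Mul(Rational(-1, 7), u)) (Function('G')(u) = Mul(Rational(-1, 7), Add(u, Rational(-9, 2))) = Mul(Rational(-1, 7), Add(Rational(-9, 2), u)) = Add(Rational(9, 14), Mul(Rational(-1, 7), u)))
Q = Rational(15, 2) (Q = Add(8, Mul(-1, Add(Rational(9, 14), Mul(Rational(-1, 7), 1)))) = Add(8, Mul(-1, Add(Rational(9, 14), Rational(-1, 7)))) = Add(8, Mul(-1, Rational(1, 2))) = Add(8, Rational(-1, 2)) = Rational(15, 2) ≈ 7.5000)
Mul(Add(Q, -339), Function('X')(-22, Function('O')(-5, 4))) = Mul(Add(Rational(15, 2), -339), 17) = Mul(Rational(-663, 2), 17) = Rational(-11271, 2)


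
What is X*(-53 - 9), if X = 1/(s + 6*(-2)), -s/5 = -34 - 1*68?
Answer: -31/249 ≈ -0.12450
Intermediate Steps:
s = 510 (s = -5*(-34 - 1*68) = -5*(-34 - 68) = -5*(-102) = 510)
X = 1/498 (X = 1/(510 + 6*(-2)) = 1/(510 - 12) = 1/498 ≈ 0.0020080)
X*(-53 - 9) = (-53 - 9)/498 = (1/498)*(-62) = -31/249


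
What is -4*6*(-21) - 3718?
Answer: -3214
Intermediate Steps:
-4*6*(-21) - 3718 = -24*(-21) - 3718 = 504 - 3718 = -3214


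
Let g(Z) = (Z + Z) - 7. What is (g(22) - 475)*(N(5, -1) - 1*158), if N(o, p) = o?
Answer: 67014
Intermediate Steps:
g(Z) = -7 + 2*Z (g(Z) = 2*Z - 7 = -7 + 2*Z)
(g(22) - 475)*(N(5, -1) - 1*158) = ((-7 + 2*22) - 475)*(5 - 1*158) = ((-7 + 44) - 475)*(5 - 158) = (37 - 475)*(-153) = -438*(-153) = 67014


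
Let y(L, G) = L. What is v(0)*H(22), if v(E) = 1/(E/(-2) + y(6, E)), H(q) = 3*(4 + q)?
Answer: 13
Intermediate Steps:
H(q) = 12 + 3*q
v(E) = 1/(6 - E/2) (v(E) = 1/(E/(-2) + 6) = 1/(E*(-½) + 6) = 1/(-E/2 + 6) = 1/(6 - E/2))
v(0)*H(22) = (-2/(-12 + 0))*(12 + 3*22) = (-2/(-12))*(12 + 66) = -2*(-1/12)*78 = (⅙)*78 = 13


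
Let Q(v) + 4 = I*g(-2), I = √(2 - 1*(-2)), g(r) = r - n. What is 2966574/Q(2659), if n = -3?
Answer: -1483287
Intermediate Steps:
g(r) = 3 + r (g(r) = r - 1*(-3) = r + 3 = 3 + r)
I = 2 (I = √(2 + 2) = √4 = 2)
Q(v) = -2 (Q(v) = -4 + 2*(3 - 2) = -4 + 2*1 = -4 + 2 = -2)
2966574/Q(2659) = 2966574/(-2) = 2966574*(-½) = -1483287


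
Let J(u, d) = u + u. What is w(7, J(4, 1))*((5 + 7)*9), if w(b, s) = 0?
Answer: 0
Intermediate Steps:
J(u, d) = 2*u
w(7, J(4, 1))*((5 + 7)*9) = 0*((5 + 7)*9) = 0*(12*9) = 0*108 = 0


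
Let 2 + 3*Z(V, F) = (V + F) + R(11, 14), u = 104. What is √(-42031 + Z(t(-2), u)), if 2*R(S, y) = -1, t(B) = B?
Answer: I*√1511922/6 ≈ 204.93*I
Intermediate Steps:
R(S, y) = -½ (R(S, y) = (½)*(-1) = -½)
Z(V, F) = -⅚ + F/3 + V/3 (Z(V, F) = -⅔ + ((V + F) - ½)/3 = -⅔ + ((F + V) - ½)/3 = -⅔ + (-½ + F + V)/3 = -⅔ + (-⅙ + F/3 + V/3) = -⅚ + F/3 + V/3)
√(-42031 + Z(t(-2), u)) = √(-42031 + (-⅚ + (⅓)*104 + (⅓)*(-2))) = √(-42031 + (-⅚ + 104/3 - ⅔)) = √(-42031 + 199/6) = √(-251987/6) = I*√1511922/6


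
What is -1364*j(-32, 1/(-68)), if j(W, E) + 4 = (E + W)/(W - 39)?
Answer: 5843035/1207 ≈ 4841.0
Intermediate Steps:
j(W, E) = -4 + (E + W)/(-39 + W) (j(W, E) = -4 + (E + W)/(W - 39) = -4 + (E + W)/(-39 + W))
-1364*j(-32, 1/(-68)) = -1364*(156 + 1/(-68) - 3*(-32))/(-39 - 32) = -1364*(156 + 1*(-1/68) + 96)/(-71) = -(-1364)*(156 - 1/68 + 96)/71 = -(-1364)*17135/(71*68) = -1364*(-17135/4828) = 5843035/1207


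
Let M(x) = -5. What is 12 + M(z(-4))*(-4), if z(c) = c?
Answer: 32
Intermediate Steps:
12 + M(z(-4))*(-4) = 12 - 5*(-4) = 12 + 20 = 32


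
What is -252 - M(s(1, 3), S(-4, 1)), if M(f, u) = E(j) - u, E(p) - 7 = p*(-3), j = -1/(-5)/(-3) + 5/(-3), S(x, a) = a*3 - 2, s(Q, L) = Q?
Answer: -1316/5 ≈ -263.20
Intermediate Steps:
S(x, a) = -2 + 3*a (S(x, a) = 3*a - 2 = -2 + 3*a)
j = -26/15 (j = -1*(-⅕)*(-⅓) + 5*(-⅓) = (⅕)*(-⅓) - 5/3 = -1/15 - 5/3 = -26/15 ≈ -1.7333)
E(p) = 7 - 3*p (E(p) = 7 + p*(-3) = 7 - 3*p)
M(f, u) = 61/5 - u (M(f, u) = (7 - 3*(-26/15)) - u = (7 + 26/5) - u = 61/5 - u)
-252 - M(s(1, 3), S(-4, 1)) = -252 - (61/5 - (-2 + 3*1)) = -252 - (61/5 - (-2 + 3)) = -252 - (61/5 - 1*1) = -252 - (61/5 - 1) = -252 - 1*56/5 = -252 - 56/5 = -1316/5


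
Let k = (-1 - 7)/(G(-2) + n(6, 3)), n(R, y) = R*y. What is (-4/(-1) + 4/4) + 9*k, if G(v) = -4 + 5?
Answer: 23/19 ≈ 1.2105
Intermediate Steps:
G(v) = 1
k = -8/19 (k = (-1 - 7)/(1 + 6*3) = -8/(1 + 18) = -8/19 ≈ -0.42105)
(-4/(-1) + 4/4) + 9*k = (-4/(-1) + 4/4) + 9*(-8/19) = (-4*(-1) + 4*(¼)) - 72/19 = (4 + 1) - 72/19 = 5 - 72/19 = 23/19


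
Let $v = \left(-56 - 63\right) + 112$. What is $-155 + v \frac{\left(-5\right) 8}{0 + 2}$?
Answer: $-15$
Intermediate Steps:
$v = -7$ ($v = -119 + 112 = -7$)
$-155 + v \frac{\left(-5\right) 8}{0 + 2} = -155 - 7 \frac{\left(-5\right) 8}{0 + 2} = -155 - 7 \left(- \frac{40}{2}\right) = -155 - 7 \left(\left(-40\right) \frac{1}{2}\right) = -155 - -140 = -155 + 140 = -15$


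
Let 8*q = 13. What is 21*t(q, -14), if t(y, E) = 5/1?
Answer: 105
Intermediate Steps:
q = 13/8 (q = (1/8)*13 = 13/8 ≈ 1.6250)
t(y, E) = 5 (t(y, E) = 5*1 = 5)
21*t(q, -14) = 21*5 = 105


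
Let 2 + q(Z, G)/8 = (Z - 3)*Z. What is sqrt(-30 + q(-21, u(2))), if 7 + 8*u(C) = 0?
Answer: sqrt(3986) ≈ 63.135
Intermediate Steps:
u(C) = -7/8 (u(C) = -7/8 + (1/8)*0 = -7/8 + 0 = -7/8)
q(Z, G) = -16 + 8*Z*(-3 + Z) (q(Z, G) = -16 + 8*((Z - 3)*Z) = -16 + 8*((-3 + Z)*Z) = -16 + 8*(Z*(-3 + Z)) = -16 + 8*Z*(-3 + Z))
sqrt(-30 + q(-21, u(2))) = sqrt(-30 + (-16 - 24*(-21) + 8*(-21)**2)) = sqrt(-30 + (-16 + 504 + 8*441)) = sqrt(-30 + (-16 + 504 + 3528)) = sqrt(-30 + 4016) = sqrt(3986)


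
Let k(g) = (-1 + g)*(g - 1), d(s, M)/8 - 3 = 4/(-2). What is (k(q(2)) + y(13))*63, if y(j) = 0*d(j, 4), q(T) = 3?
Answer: 252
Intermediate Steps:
d(s, M) = 8 (d(s, M) = 24 + 8*(4/(-2)) = 24 + 8*(4*(-1/2)) = 24 + 8*(-2) = 24 - 16 = 8)
y(j) = 0 (y(j) = 0*8 = 0)
k(g) = (-1 + g)**2 (k(g) = (-1 + g)*(-1 + g) = (-1 + g)**2)
(k(q(2)) + y(13))*63 = ((-1 + 3)**2 + 0)*63 = (2**2 + 0)*63 = (4 + 0)*63 = 4*63 = 252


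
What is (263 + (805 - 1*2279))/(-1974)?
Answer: 173/282 ≈ 0.61347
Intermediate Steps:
(263 + (805 - 1*2279))/(-1974) = (263 + (805 - 2279))*(-1/1974) = (263 - 1474)*(-1/1974) = -1211*(-1/1974) = 173/282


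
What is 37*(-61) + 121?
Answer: -2136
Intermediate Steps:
37*(-61) + 121 = -2257 + 121 = -2136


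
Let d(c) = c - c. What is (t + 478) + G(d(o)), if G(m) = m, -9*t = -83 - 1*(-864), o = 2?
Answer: 3521/9 ≈ 391.22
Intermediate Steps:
d(c) = 0
t = -781/9 (t = -(-83 - 1*(-864))/9 = -(-83 + 864)/9 = -⅑*781 = -781/9 ≈ -86.778)
(t + 478) + G(d(o)) = (-781/9 + 478) + 0 = 3521/9 + 0 = 3521/9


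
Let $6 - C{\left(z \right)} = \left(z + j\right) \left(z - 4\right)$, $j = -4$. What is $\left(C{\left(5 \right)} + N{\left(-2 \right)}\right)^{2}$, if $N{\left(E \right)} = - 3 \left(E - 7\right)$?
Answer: $1024$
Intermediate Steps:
$N{\left(E \right)} = 21 - 3 E$ ($N{\left(E \right)} = - 3 \left(-7 + E\right) = 21 - 3 E$)
$C{\left(z \right)} = 6 - \left(-4 + z\right)^{2}$ ($C{\left(z \right)} = 6 - \left(z - 4\right) \left(z - 4\right) = 6 - \left(-4 + z\right) \left(-4 + z\right) = 6 - \left(-4 + z\right)^{2}$)
$\left(C{\left(5 \right)} + N{\left(-2 \right)}\right)^{2} = \left(\left(-10 - 5^{2} + 8 \cdot 5\right) + \left(21 - -6\right)\right)^{2} = \left(\left(-10 - 25 + 40\right) + \left(21 + 6\right)\right)^{2} = \left(\left(-10 - 25 + 40\right) + 27\right)^{2} = \left(5 + 27\right)^{2} = 32^{2} = 1024$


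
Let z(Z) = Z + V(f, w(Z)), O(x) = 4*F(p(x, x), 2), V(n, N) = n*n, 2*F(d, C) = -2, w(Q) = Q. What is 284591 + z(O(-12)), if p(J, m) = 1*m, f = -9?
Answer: 284668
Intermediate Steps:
p(J, m) = m
F(d, C) = -1 (F(d, C) = (1/2)*(-2) = -1)
V(n, N) = n**2
O(x) = -4 (O(x) = 4*(-1) = -4)
z(Z) = 81 + Z (z(Z) = Z + (-9)**2 = Z + 81 = 81 + Z)
284591 + z(O(-12)) = 284591 + (81 - 4) = 284591 + 77 = 284668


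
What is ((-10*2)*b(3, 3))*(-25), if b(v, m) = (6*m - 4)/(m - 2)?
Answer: 7000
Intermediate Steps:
b(v, m) = (-4 + 6*m)/(-2 + m)
((-10*2)*b(3, 3))*(-25) = ((-10*2)*(2*(-2 + 3*3)/(-2 + 3)))*(-25) = -40*(-2 + 9)/1*(-25) = -40*7*(-25) = -20*14*(-25) = -280*(-25) = 7000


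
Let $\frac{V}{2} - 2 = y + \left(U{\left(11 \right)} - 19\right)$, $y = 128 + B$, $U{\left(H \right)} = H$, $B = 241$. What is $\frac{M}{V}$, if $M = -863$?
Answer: $- \frac{863}{726} \approx -1.1887$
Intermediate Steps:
$y = 369$ ($y = 128 + 241 = 369$)
$V = 726$ ($V = 4 + 2 \left(369 + \left(11 - 19\right)\right) = 4 + 2 \left(369 - 8\right) = 4 + 2 \cdot 361 = 4 + 722 = 726$)
$\frac{M}{V} = - \frac{863}{726}$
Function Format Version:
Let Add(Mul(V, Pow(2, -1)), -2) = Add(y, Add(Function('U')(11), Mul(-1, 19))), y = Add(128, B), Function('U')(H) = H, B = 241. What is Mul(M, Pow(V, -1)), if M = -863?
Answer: Rational(-863, 726) ≈ -1.1887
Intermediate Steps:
y = 369 (y = Add(128, 241) = 369)
V = 726 (V = Add(4, Mul(2, Add(369, Add(11, Mul(-1, 19))))) = Add(4, Mul(2, Add(369, Add(11, -19)))) = Add(4, Mul(2, Add(369, -8))) = Add(4, Mul(2, 361)) = Add(4, 722) = 726)
Mul(M, Pow(V, -1)) = Mul(-863, Pow(726, -1)) = Mul(-863, Rational(1, 726)) = Rational(-863, 726)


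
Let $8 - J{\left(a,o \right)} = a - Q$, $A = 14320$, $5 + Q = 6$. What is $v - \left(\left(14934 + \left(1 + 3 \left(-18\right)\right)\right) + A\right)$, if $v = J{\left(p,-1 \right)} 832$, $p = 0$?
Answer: $-21713$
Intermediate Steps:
$Q = 1$ ($Q = -5 + 6 = 1$)
$J{\left(a,o \right)} = 9 - a$ ($J{\left(a,o \right)} = 8 - \left(a - 1\right) = 8 - \left(-1 + a\right) = 9 - a$)
$v = 7488$ ($v = \left(9 - 0\right) 832 = \left(9 + 0\right) 832 = 9 \cdot 832 = 7488$)
$v - \left(\left(14934 + \left(1 + 3 \left(-18\right)\right)\right) + A\right) = 7488 - \left(\left(14934 + \left(1 + 3 \left(-18\right)\right)\right) + 14320\right) = 7488 - \left(\left(14934 + \left(1 - 54\right)\right) + 14320\right) = 7488 - \left(\left(14934 - 53\right) + 14320\right) = 7488 - \left(14881 + 14320\right) = 7488 - 29201 = -21713$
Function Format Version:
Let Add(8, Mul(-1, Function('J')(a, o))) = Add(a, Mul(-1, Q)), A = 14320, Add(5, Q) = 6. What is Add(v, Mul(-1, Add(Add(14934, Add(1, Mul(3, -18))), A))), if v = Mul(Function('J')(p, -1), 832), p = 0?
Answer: -21713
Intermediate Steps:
Q = 1 (Q = Add(-5, 6) = 1)
Function('J')(a, o) = Add(9, Mul(-1, a)) (Function('J')(a, o) = Add(8, Mul(-1, Add(a, Mul(-1, 1)))) = Add(8, Mul(-1, Add(a, -1))) = Add(8, Mul(-1, Add(-1, a))) = Add(8, Add(1, Mul(-1, a))) = Add(9, Mul(-1, a)))
v = 7488 (v = Mul(Add(9, Mul(-1, 0)), 832) = Mul(Add(9, 0), 832) = Mul(9, 832) = 7488)
Add(v, Mul(-1, Add(Add(14934, Add(1, Mul(3, -18))), A))) = Add(7488, Mul(-1, Add(Add(14934, Add(1, Mul(3, -18))), 14320))) = Add(7488, Mul(-1, Add(Add(14934, Add(1, -54)), 14320))) = Add(7488, Mul(-1, Add(Add(14934, -53), 14320))) = Add(7488, Mul(-1, Add(14881, 14320))) = Add(7488, Mul(-1, 29201)) = Add(7488, -29201) = -21713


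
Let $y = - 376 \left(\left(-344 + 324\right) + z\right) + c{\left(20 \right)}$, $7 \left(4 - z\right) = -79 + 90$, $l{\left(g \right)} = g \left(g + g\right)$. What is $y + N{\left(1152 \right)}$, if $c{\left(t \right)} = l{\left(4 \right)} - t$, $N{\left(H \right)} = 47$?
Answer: $\frac{46661}{7} \approx 6665.9$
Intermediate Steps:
$l{\left(g \right)} = 2 g^{2}$ ($l{\left(g \right)} = g 2 g = 2 g^{2}$)
$z = \frac{17}{7}$ ($z = 4 - \frac{-79 + 90}{7} = 4 - \frac{11}{7} = \frac{17}{7} \approx 2.4286$)
$c{\left(t \right)} = 32 - t$ ($c{\left(t \right)} = 2 \cdot 4^{2} - t = 2 \cdot 16 - t = 32 - t$)
$y = \frac{46332}{7}$ ($y = - 376 \left(\left(-344 + 324\right) + \frac{17}{7}\right) + \left(32 - 20\right) = - 376 \left(-20 + \frac{17}{7}\right) + \left(32 - 20\right) = \left(-376\right) \left(- \frac{123}{7}\right) + 12 = \frac{46248}{7} + 12 = \frac{46332}{7} \approx 6618.9$)
$y + N{\left(1152 \right)} = \frac{46332}{7} + 47 = \frac{46661}{7}$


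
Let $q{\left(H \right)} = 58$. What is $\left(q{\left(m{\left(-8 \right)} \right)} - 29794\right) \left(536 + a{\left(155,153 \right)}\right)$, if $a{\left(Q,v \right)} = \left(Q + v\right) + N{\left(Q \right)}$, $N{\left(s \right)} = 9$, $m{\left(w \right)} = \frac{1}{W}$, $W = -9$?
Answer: $-25364808$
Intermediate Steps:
$m{\left(w \right)} = - \frac{1}{9}$ ($m{\left(w \right)} = \frac{1}{-9} = - \frac{1}{9}$)
$a{\left(Q,v \right)} = 9 + Q + v$ ($a{\left(Q,v \right)} = \left(Q + v\right) + 9 = 9 + Q + v$)
$\left(q{\left(m{\left(-8 \right)} \right)} - 29794\right) \left(536 + a{\left(155,153 \right)}\right) = \left(58 - 29794\right) \left(536 + \left(9 + 155 + 153\right)\right) = - 29736 \left(536 + 317\right) = \left(-29736\right) 853 = -25364808$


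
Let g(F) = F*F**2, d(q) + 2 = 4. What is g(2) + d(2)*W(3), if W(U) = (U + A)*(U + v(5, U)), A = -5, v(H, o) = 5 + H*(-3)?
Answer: 36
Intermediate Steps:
d(q) = 2 (d(q) = -2 + 4 = 2)
v(H, o) = 5 - 3*H
W(U) = (-10 + U)*(-5 + U) (W(U) = (U - 5)*(U + (5 - 3*5)) = (-5 + U)*(U + (5 - 15)) = (-5 + U)*(U - 10) = (-5 + U)*(-10 + U) = (-10 + U)*(-5 + U))
g(F) = F**3
g(2) + d(2)*W(3) = 2**3 + 2*(50 + 3**2 - 15*3) = 8 + 2*(50 + 9 - 45) = 8 + 2*14 = 8 + 28 = 36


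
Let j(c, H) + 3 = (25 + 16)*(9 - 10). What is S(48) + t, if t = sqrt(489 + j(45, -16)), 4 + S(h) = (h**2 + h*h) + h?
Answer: 4652 + sqrt(445) ≈ 4673.1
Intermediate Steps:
j(c, H) = -44 (j(c, H) = -3 + (25 + 16)*(9 - 10) = -3 + 41*(-1) = -3 - 41 = -44)
S(h) = -4 + h + 2*h**2 (S(h) = -4 + ((h**2 + h*h) + h) = -4 + ((h**2 + h**2) + h) = -4 + (2*h**2 + h) = -4 + (h + 2*h**2) = -4 + h + 2*h**2)
t = sqrt(445) (t = sqrt(489 - 44) = sqrt(445) ≈ 21.095)
S(48) + t = (-4 + 48 + 2*48**2) + sqrt(445) = (-4 + 48 + 2*2304) + sqrt(445) = (-4 + 48 + 4608) + sqrt(445) = 4652 + sqrt(445)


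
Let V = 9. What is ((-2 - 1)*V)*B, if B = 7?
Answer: -189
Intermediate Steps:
((-2 - 1)*V)*B = ((-2 - 1)*9)*7 = -3*9*7 = -27*7 = -189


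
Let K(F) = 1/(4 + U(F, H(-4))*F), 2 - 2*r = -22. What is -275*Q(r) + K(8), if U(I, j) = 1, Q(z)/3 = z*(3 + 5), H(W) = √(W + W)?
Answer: -950399/12 ≈ -79200.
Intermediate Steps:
r = 12 (r = 1 - ½*(-22) = 1 + 11 = 12)
H(W) = √2*√W (H(W) = √(2*W) = √2*√W)
Q(z) = 24*z (Q(z) = 3*(z*(3 + 5)) = 3*(z*8) = 3*(8*z) = 24*z)
K(F) = 1/(4 + F) (K(F) = 1/(4 + 1*F) = 1/(4 + F))
-275*Q(r) + K(8) = -6600*12 + 1/(4 + 8) = -275*288 + 1/12 = -79200 + 1/12 = -950399/12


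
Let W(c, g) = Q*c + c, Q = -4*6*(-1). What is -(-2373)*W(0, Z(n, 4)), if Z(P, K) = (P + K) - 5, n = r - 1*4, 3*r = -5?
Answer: 0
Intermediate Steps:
Q = 24 (Q = -24*(-1) = 24)
r = -5/3 (r = (⅓)*(-5) = -5/3 ≈ -1.6667)
n = -17/3 (n = -5/3 - 1*4 = -5/3 - 4 = -17/3 ≈ -5.6667)
Z(P, K) = -5 + K + P (Z(P, K) = (K + P) - 5 = -5 + K + P)
W(c, g) = 25*c (W(c, g) = 24*c + c = 25*c)
-(-2373)*W(0, Z(n, 4)) = -(-2373)*25*0 = -(-2373)*0 = -1*0 = 0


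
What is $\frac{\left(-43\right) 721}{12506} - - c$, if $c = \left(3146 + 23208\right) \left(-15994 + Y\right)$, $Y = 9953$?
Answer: $- \frac{1991011683087}{12506} \approx -1.592 \cdot 10^{8}$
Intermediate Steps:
$c = -159204514$ ($c = \left(3146 + 23208\right) \left(-15994 + 9953\right) = 26354 \left(-6041\right) = -159204514$)
$\frac{\left(-43\right) 721}{12506} - - c = \frac{\left(-43\right) 721}{12506} - \left(-1\right) \left(-159204514\right) = \left(-31003\right) \frac{1}{12506} - 159204514 = - \frac{31003}{12506} - 159204514 = - \frac{1991011683087}{12506}$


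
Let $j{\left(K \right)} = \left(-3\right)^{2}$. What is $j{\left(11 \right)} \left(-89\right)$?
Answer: $-801$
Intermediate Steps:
$j{\left(K \right)} = 9$
$j{\left(11 \right)} \left(-89\right) = 9 \left(-89\right) = -801$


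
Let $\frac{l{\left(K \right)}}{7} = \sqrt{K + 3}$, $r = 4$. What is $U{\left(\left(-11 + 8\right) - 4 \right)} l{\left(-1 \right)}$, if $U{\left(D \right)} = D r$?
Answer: $- 196 \sqrt{2} \approx -277.19$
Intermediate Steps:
$l{\left(K \right)} = 7 \sqrt{3 + K}$ ($l{\left(K \right)} = 7 \sqrt{K + 3} = 7 \sqrt{3 + K}$)
$U{\left(D \right)} = 4 D$ ($U{\left(D \right)} = D 4 = 4 D$)
$U{\left(\left(-11 + 8\right) - 4 \right)} l{\left(-1 \right)} = 4 \left(\left(-11 + 8\right) - 4\right) 7 \sqrt{3 - 1} = 4 \left(-3 - 4\right) 7 \sqrt{2} = 4 \left(-7\right) 7 \sqrt{2} = - 28 \cdot 7 \sqrt{2} = - 196 \sqrt{2}$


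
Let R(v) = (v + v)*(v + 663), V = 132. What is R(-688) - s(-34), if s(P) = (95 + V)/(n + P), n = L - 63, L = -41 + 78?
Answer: 2064227/60 ≈ 34404.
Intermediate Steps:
L = 37
n = -26 (n = 37 - 63 = -26)
R(v) = 2*v*(663 + v) (R(v) = (2*v)*(663 + v) = 2*v*(663 + v))
s(P) = 227/(-26 + P) (s(P) = (95 + 132)/(-26 + P) = 227/(-26 + P))
R(-688) - s(-34) = 2*(-688)*(663 - 688) - 227/(-26 - 34) = 2*(-688)*(-25) - 227/(-60) = 34400 - 227*(-1)/60 = 34400 - 1*(-227/60) = 34400 + 227/60 = 2064227/60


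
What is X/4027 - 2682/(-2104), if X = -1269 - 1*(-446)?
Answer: 4534411/4236404 ≈ 1.0703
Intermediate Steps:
X = -823 (X = -1269 + 446 = -823)
X/4027 - 2682/(-2104) = -823/4027 - 2682/(-2104) = -823*1/4027 - 2682*(-1/2104) = -823/4027 + 1341/1052 = 4534411/4236404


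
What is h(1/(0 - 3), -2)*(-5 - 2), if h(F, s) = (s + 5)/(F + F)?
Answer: 63/2 ≈ 31.500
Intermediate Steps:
h(F, s) = (5 + s)/(2*F) (h(F, s) = (5 + s)/((2*F)) = (5 + s)*(1/(2*F)) = (5 + s)/(2*F))
h(1/(0 - 3), -2)*(-5 - 2) = ((5 - 2)/(2*(1/(0 - 3))))*(-5 - 2) = ((1/2)*3/1/(-3))*(-7) = ((1/2)*3/(-1/3))*(-7) = ((1/2)*(-3)*3)*(-7) = -9/2*(-7) = 63/2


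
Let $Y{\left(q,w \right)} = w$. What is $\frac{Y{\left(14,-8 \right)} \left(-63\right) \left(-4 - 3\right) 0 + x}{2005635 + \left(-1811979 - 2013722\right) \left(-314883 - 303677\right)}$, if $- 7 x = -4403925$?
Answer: $\frac{880785}{3312998662673} \approx 2.6586 \cdot 10^{-7}$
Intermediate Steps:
$x = \frac{4403925}{7}$ ($x = \left(- \frac{1}{7}\right) \left(-4403925\right) = \frac{4403925}{7} \approx 6.2913 \cdot 10^{5}$)
$\frac{Y{\left(14,-8 \right)} \left(-63\right) \left(-4 - 3\right) 0 + x}{2005635 + \left(-1811979 - 2013722\right) \left(-314883 - 303677\right)} = \frac{\left(-8\right) \left(-63\right) \left(-4 - 3\right) 0 + \frac{4403925}{7}}{2005635 + \left(-1811979 - 2013722\right) \left(-314883 - 303677\right)} = \frac{504 \left(\left(-7\right) 0\right) + \frac{4403925}{7}}{2005635 - -2366425610560} = \frac{504 \cdot 0 + \frac{4403925}{7}}{2005635 + 2366425610560} = \frac{0 + \frac{4403925}{7}}{2366427616195} = \frac{4403925}{7} \cdot \frac{1}{2366427616195} = \frac{880785}{3312998662673}$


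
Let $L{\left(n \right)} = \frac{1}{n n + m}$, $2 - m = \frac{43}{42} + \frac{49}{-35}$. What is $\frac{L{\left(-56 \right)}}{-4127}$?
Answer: $- \frac{210}{2719936493} \approx -7.7208 \cdot 10^{-8}$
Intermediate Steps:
$m = \frac{499}{210}$ ($m = 2 - \left(\frac{43}{42} + \frac{49}{-35}\right) = 2 - \left(43 \cdot \frac{1}{42} + 49 \left(- \frac{1}{35}\right)\right) = 2 - \left(\frac{43}{42} - \frac{7}{5}\right) = 2 - - \frac{79}{210} = 2 + \frac{79}{210} = \frac{499}{210} \approx 2.3762$)
$L{\left(n \right)} = \frac{1}{\frac{499}{210} + n^{2}}$ ($L{\left(n \right)} = \frac{1}{n n + \frac{499}{210}} = \frac{1}{n^{2} + \frac{499}{210}} = \frac{1}{\frac{499}{210} + n^{2}}$)
$\frac{L{\left(-56 \right)}}{-4127} = \frac{210 \frac{1}{499 + 210 \left(-56\right)^{2}}}{-4127} = \frac{210}{499 + 210 \cdot 3136} \left(- \frac{1}{4127}\right) = \frac{210}{499 + 658560} \left(- \frac{1}{4127}\right) = \frac{210}{659059} \left(- \frac{1}{4127}\right) = - \frac{210}{2719936493}$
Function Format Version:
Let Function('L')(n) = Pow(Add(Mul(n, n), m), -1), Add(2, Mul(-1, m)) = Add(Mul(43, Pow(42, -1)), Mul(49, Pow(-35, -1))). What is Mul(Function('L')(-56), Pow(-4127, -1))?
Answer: Rational(-210, 2719936493) ≈ -7.7208e-8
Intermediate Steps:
m = Rational(499, 210) (m = Add(2, Mul(-1, Add(Mul(43, Pow(42, -1)), Mul(49, Pow(-35, -1))))) = Add(2, Mul(-1, Add(Mul(43, Rational(1, 42)), Mul(49, Rational(-1, 35))))) = Add(2, Mul(-1, Add(Rational(43, 42), Rational(-7, 5)))) = Add(2, Mul(-1, Rational(-79, 210))) = Add(2, Rational(79, 210)) = Rational(499, 210) ≈ 2.3762)
Function('L')(n) = Pow(Add(Rational(499, 210), Pow(n, 2)), -1) (Function('L')(n) = Pow(Add(Mul(n, n), Rational(499, 210)), -1) = Pow(Add(Pow(n, 2), Rational(499, 210)), -1) = Pow(Add(Rational(499, 210), Pow(n, 2)), -1))
Mul(Function('L')(-56), Pow(-4127, -1)) = Mul(Mul(210, Pow(Add(499, Mul(210, Pow(-56, 2))), -1)), Pow(-4127, -1)) = Mul(Mul(210, Pow(Add(499, Mul(210, 3136)), -1)), Rational(-1, 4127)) = Mul(Mul(210, Pow(Add(499, 658560), -1)), Rational(-1, 4127)) = Mul(Mul(210, Pow(659059, -1)), Rational(-1, 4127)) = Mul(Mul(210, Rational(1, 659059)), Rational(-1, 4127)) = Mul(Rational(210, 659059), Rational(-1, 4127)) = Rational(-210, 2719936493)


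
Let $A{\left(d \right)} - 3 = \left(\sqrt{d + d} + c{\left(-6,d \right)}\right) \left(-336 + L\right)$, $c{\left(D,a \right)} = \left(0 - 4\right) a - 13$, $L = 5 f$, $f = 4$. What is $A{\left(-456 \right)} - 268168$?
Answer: $-840441 - 1264 i \sqrt{57} \approx -8.4044 \cdot 10^{5} - 9543.0 i$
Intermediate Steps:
$L = 20$ ($L = 5 \cdot 4 = 20$)
$c{\left(D,a \right)} = -13 - 4 a$ ($c{\left(D,a \right)} = \left(0 - 4\right) a - 13 = - 4 a - 13 = -13 - 4 a$)
$A{\left(d \right)} = 4111 + 1264 d - 316 \sqrt{2} \sqrt{d}$ ($A{\left(d \right)} = 3 + \left(\sqrt{d + d} - \left(13 + 4 d\right)\right) \left(-336 + 20\right) = 3 + \left(\sqrt{2 d} - \left(13 + 4 d\right)\right) \left(-316\right) = 3 + \left(\sqrt{2} \sqrt{d} - \left(13 + 4 d\right)\right) \left(-316\right) = 3 + \left(-13 - 4 d + \sqrt{2} \sqrt{d}\right) \left(-316\right) = 3 + \left(4108 + 1264 d - 316 \sqrt{2} \sqrt{d}\right) = 4111 + 1264 d - 316 \sqrt{2} \sqrt{d}$)
$A{\left(-456 \right)} - 268168 = \left(4111 + 1264 \left(-456\right) - 316 \sqrt{2} \sqrt{-456}\right) - 268168 = \left(4111 - 576384 - 316 \sqrt{2} \cdot 2 i \sqrt{114}\right) - 268168 = \left(4111 - 576384 - 1264 i \sqrt{57}\right) - 268168 = \left(-572273 - 1264 i \sqrt{57}\right) - 268168 = -840441 - 1264 i \sqrt{57}$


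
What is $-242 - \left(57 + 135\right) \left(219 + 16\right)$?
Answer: $-45362$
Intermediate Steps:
$-242 - \left(57 + 135\right) \left(219 + 16\right) = -242 - 192 \cdot 235 = -242 - 45120 = -45362$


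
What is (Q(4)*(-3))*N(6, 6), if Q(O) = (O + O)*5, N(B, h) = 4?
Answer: -480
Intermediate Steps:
Q(O) = 10*O (Q(O) = (2*O)*5 = 10*O)
(Q(4)*(-3))*N(6, 6) = ((10*4)*(-3))*4 = (40*(-3))*4 = -120*4 = -480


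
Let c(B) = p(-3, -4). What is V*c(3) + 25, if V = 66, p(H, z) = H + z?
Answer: -437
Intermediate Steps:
c(B) = -7 (c(B) = -3 - 4 = -7)
V*c(3) + 25 = 66*(-7) + 25 = -462 + 25 = -437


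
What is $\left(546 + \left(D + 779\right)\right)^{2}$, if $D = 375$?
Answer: $2890000$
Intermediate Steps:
$\left(546 + \left(D + 779\right)\right)^{2} = \left(546 + \left(375 + 779\right)\right)^{2} = \left(546 + 1154\right)^{2} = 1700^{2} = 2890000$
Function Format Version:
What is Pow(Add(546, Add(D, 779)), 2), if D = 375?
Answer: 2890000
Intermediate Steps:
Pow(Add(546, Add(D, 779)), 2) = Pow(Add(546, Add(375, 779)), 2) = Pow(Add(546, 1154), 2) = Pow(1700, 2) = 2890000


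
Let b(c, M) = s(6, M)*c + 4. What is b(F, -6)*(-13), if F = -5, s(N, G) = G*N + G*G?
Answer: -52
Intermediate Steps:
s(N, G) = G² + G*N (s(N, G) = G*N + G² = G² + G*N)
b(c, M) = 4 + M*c*(6 + M) (b(c, M) = (M*(M + 6))*c + 4 = (M*(6 + M))*c + 4 = M*c*(6 + M) + 4 = 4 + M*c*(6 + M))
b(F, -6)*(-13) = (4 - 6*(-5)*(6 - 6))*(-13) = (4 - 6*(-5)*0)*(-13) = (4 + 0)*(-13) = 4*(-13) = -52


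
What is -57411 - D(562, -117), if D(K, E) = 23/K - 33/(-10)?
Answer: -80667149/1405 ≈ -57414.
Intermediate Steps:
D(K, E) = 33/10 + 23/K (D(K, E) = 23/K - 33*(-⅒) = 23/K + 33/10 = 33/10 + 23/K)
-57411 - D(562, -117) = -57411 - (33/10 + 23/562) = -57411 - 1*4694/1405 = -57411 - 4694/1405 = -80667149/1405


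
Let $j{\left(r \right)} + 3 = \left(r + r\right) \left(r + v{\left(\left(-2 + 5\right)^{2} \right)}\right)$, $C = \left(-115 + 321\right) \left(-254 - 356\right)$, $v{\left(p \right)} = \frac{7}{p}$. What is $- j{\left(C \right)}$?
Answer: $- \frac{284226081533}{9} \approx -3.1581 \cdot 10^{10}$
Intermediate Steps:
$C = -125660$ ($C = 206 \left(-610\right) = -125660$)
$j{\left(r \right)} = -3 + 2 r \left(\frac{7}{9} + r\right)$ ($j{\left(r \right)} = -3 + \left(r + r\right) \left(r + \frac{7}{\left(-2 + 5\right)^{2}}\right) = -3 + 2 r \left(r + \frac{7}{3^{2}}\right) = -3 + 2 r \left(r + \frac{7}{9}\right) = -3 + 2 r \left(\frac{7}{9} + r\right)$)
$- j{\left(C \right)} = - (-3 + 2 \left(-125660\right)^{2} + \frac{14}{9} \left(-125660\right)) = - (-3 + 2 \cdot 15790435600 - \frac{1759240}{9}) = - (-3 + 31580871200 - \frac{1759240}{9}) = \left(-1\right) \frac{284226081533}{9} = - \frac{284226081533}{9}$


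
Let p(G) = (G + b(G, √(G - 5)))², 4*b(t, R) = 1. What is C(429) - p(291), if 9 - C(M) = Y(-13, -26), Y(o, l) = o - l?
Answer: -1357289/16 ≈ -84831.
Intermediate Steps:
C(M) = -4 (C(M) = 9 - (-13 - 1*(-26)) = 9 - (-13 + 26) = 9 - 1*13 = 9 - 13 = -4)
b(t, R) = ¼ (b(t, R) = (¼)*1 = ¼)
p(G) = (¼ + G)² (p(G) = (G + ¼)² = (¼ + G)²)
C(429) - p(291) = -4 - (1 + 4*291)²/16 = -4 - (1 + 1164)²/16 = -4 - 1165²/16 = -4 - 1357225/16 = -1357289/16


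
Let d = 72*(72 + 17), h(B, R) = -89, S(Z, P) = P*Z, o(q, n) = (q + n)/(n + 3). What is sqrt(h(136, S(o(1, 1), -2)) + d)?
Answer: sqrt(6319) ≈ 79.492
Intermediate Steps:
o(q, n) = (n + q)/(3 + n)
d = 6408 (d = 72*89 = 6408)
sqrt(h(136, S(o(1, 1), -2)) + d) = sqrt(-89 + 6408) = sqrt(6319)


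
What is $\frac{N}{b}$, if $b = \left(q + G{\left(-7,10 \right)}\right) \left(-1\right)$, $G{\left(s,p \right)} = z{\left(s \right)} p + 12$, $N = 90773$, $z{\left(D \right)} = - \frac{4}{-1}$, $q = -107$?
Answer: $\frac{90773}{55} \approx 1650.4$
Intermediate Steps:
$z{\left(D \right)} = 4$ ($z{\left(D \right)} = \left(-4\right) \left(-1\right) = 4$)
$G{\left(s,p \right)} = 12 + 4 p$ ($G{\left(s,p \right)} = 4 p + 12 = 12 + 4 p$)
$b = 55$ ($b = \left(-107 + \left(12 + 4 \cdot 10\right)\right) \left(-1\right) = \left(-107 + \left(12 + 40\right)\right) \left(-1\right) = \left(-107 + 52\right) \left(-1\right) = \left(-55\right) \left(-1\right) = 55$)
$\frac{N}{b} = \frac{90773}{55}$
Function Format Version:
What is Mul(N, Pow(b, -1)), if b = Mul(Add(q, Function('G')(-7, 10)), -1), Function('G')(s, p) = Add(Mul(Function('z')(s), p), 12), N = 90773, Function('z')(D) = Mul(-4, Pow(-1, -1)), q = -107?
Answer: Rational(90773, 55) ≈ 1650.4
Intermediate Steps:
Function('z')(D) = 4 (Function('z')(D) = Mul(-4, -1) = 4)
Function('G')(s, p) = Add(12, Mul(4, p)) (Function('G')(s, p) = Add(Mul(4, p), 12) = Add(12, Mul(4, p)))
b = 55 (b = Mul(Add(-107, Add(12, Mul(4, 10))), -1) = Mul(Add(-107, Add(12, 40)), -1) = Mul(Add(-107, 52), -1) = Mul(-55, -1) = 55)
Mul(N, Pow(b, -1)) = Mul(90773, Pow(55, -1)) = Mul(90773, Rational(1, 55)) = Rational(90773, 55)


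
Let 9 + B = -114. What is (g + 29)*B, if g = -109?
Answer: 9840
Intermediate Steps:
B = -123 (B = -9 - 114 = -123)
(g + 29)*B = (-109 + 29)*(-123) = -80*(-123) = 9840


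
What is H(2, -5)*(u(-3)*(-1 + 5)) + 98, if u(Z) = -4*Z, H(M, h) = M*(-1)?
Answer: 2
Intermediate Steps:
H(M, h) = -M
H(2, -5)*(u(-3)*(-1 + 5)) + 98 = (-1*2)*((-4*(-3))*(-1 + 5)) + 98 = -24*4 + 98 = -2*48 + 98 = -96 + 98 = 2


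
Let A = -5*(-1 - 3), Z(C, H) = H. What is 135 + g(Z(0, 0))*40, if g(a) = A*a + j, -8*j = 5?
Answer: 110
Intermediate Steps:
j = -5/8 (j = -⅛*5 = -5/8 ≈ -0.62500)
A = 20 (A = -5*(-4) = 20)
g(a) = -5/8 + 20*a (g(a) = 20*a - 5/8 = -5/8 + 20*a)
135 + g(Z(0, 0))*40 = 135 + (-5/8 + 20*0)*40 = 135 + (-5/8 + 0)*40 = 135 - 5/8*40 = 135 - 25 = 110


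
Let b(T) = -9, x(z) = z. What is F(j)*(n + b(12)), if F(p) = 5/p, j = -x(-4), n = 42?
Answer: 165/4 ≈ 41.250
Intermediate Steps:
j = 4 (j = -1*(-4) = 4)
F(j)*(n + b(12)) = (5/4)*(42 - 9) = (5*(¼))*33 = (5/4)*33 = 165/4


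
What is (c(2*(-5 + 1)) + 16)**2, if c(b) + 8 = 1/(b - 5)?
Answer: 10609/169 ≈ 62.775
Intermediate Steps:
c(b) = -8 + 1/(-5 + b) (c(b) = -8 + 1/(b - 5) = -8 + 1/(-5 + b))
(c(2*(-5 + 1)) + 16)**2 = ((41 - 16*(-5 + 1))/(-5 + 2*(-5 + 1)) + 16)**2 = ((41 - 16*(-4))/(-5 + 2*(-4)) + 16)**2 = ((41 - 8*(-8))/(-5 - 8) + 16)**2 = ((41 + 64)/(-13) + 16)**2 = (-1/13*105 + 16)**2 = (-105/13 + 16)**2 = (103/13)**2 = 10609/169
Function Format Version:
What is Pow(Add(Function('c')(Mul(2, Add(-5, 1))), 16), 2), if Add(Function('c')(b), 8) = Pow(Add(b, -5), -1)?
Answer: Rational(10609, 169) ≈ 62.775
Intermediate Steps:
Function('c')(b) = Add(-8, Pow(Add(-5, b), -1)) (Function('c')(b) = Add(-8, Pow(Add(b, -5), -1)) = Add(-8, Pow(Add(-5, b), -1)))
Pow(Add(Function('c')(Mul(2, Add(-5, 1))), 16), 2) = Pow(Add(Mul(Pow(Add(-5, Mul(2, Add(-5, 1))), -1), Add(41, Mul(-8, Mul(2, Add(-5, 1))))), 16), 2) = Pow(Add(Mul(Pow(Add(-5, Mul(2, -4)), -1), Add(41, Mul(-8, Mul(2, -4)))), 16), 2) = Pow(Add(Mul(Pow(Add(-5, -8), -1), Add(41, Mul(-8, -8))), 16), 2) = Pow(Add(Mul(Pow(-13, -1), Add(41, 64)), 16), 2) = Pow(Add(Mul(Rational(-1, 13), 105), 16), 2) = Pow(Add(Rational(-105, 13), 16), 2) = Pow(Rational(103, 13), 2) = Rational(10609, 169)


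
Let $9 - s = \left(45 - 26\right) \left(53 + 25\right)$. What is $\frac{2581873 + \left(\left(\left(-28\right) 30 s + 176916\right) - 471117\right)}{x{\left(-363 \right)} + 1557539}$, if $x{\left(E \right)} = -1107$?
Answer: $\frac{220312}{97277} \approx 2.2648$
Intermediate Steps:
$s = -1473$ ($s = 9 - \left(45 - 26\right) \left(53 + 25\right) = 9 - 19 \cdot 78 = 9 - 1482 = -1473$)
$\frac{2581873 + \left(\left(\left(-28\right) 30 s + 176916\right) - 471117\right)}{x{\left(-363 \right)} + 1557539} = \frac{2581873 - \left(294201 - \left(-28\right) 30 \left(-1473\right)\right)}{-1107 + 1557539} = \frac{2581873 + \left(\left(\left(-840\right) \left(-1473\right) + 176916\right) - 471117\right)}{1556432} = \left(2581873 + \left(\left(1237320 + 176916\right) - 471117\right)\right) \frac{1}{1556432} = \left(2581873 + \left(1414236 - 471117\right)\right) \frac{1}{1556432} = \left(2581873 + 943119\right) \frac{1}{1556432} = 3524992 \cdot \frac{1}{1556432} = \frac{220312}{97277}$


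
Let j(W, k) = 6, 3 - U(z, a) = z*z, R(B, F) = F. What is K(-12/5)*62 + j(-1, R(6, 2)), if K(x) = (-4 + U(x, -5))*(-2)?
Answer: 21106/25 ≈ 844.24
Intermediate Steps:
U(z, a) = 3 - z**2 (U(z, a) = 3 - z*z = 3 - z**2)
K(x) = 2 + 2*x**2 (K(x) = (-4 + (3 - x**2))*(-2) = (-1 - x**2)*(-2) = 2 + 2*x**2)
K(-12/5)*62 + j(-1, R(6, 2)) = (2 + 2*(-12/5)**2)*62 + 6 = (2 + 2*(144/25))*62 + 6 = (2 + 288/25)*62 + 6 = (338/25)*62 + 6 = 20956/25 + 6 = 21106/25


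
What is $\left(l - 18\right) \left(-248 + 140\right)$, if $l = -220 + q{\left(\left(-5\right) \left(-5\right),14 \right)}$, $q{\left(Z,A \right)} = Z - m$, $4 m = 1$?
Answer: $23031$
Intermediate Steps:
$m = \frac{1}{4}$ ($m = \frac{1}{4} \cdot 1 = \frac{1}{4} \approx 0.25$)
$q{\left(Z,A \right)} = - \frac{1}{4} + Z$ ($q{\left(Z,A \right)} = Z - \frac{1}{4} = - \frac{1}{4} + Z$)
$l = - \frac{781}{4}$ ($l = -220 - - \frac{99}{4} = -220 + \left(- \frac{1}{4} + 25\right) = -220 + \frac{99}{4} = - \frac{781}{4} \approx -195.25$)
$\left(l - 18\right) \left(-248 + 140\right) = \left(- \frac{781}{4} - 18\right) \left(-248 + 140\right) = \left(- \frac{853}{4}\right) \left(-108\right) = 23031$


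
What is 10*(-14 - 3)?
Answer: -170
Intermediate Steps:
10*(-14 - 3) = 10*(-17) = -170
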